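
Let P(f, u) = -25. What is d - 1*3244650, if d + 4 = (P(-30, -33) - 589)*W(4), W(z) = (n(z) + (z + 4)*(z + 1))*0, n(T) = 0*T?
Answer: -3244654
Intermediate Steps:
n(T) = 0
W(z) = 0 (W(z) = (0 + (z + 4)*(z + 1))*0 = (0 + (4 + z)*(1 + z))*0 = (0 + (1 + z)*(4 + z))*0 = ((1 + z)*(4 + z))*0 = 0)
d = -4 (d = -4 + (-25 - 589)*0 = -4 - 614*0 = -4 + 0 = -4)
d - 1*3244650 = -4 - 1*3244650 = -4 - 3244650 = -3244654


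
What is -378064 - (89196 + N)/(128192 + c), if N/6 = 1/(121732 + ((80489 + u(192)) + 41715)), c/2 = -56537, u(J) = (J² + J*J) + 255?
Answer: -302852858223903/801049907 ≈ -3.7807e+5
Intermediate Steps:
u(J) = 255 + 2*J² (u(J) = (J² + J²) + 255 = 2*J² + 255 = 255 + 2*J²)
c = -113074 (c = 2*(-56537) = -113074)
N = 2/105973 (N = 6/(121732 + ((80489 + (255 + 2*192²)) + 41715)) = 6/(121732 + ((80489 + (255 + 2*36864)) + 41715)) = 6/(121732 + ((80489 + (255 + 73728)) + 41715)) = 6/(121732 + ((80489 + 73983) + 41715)) = 6/(121732 + (154472 + 41715)) = 6/(121732 + 196187) = 6/317919 = 6*(1/317919) = 2/105973 ≈ 1.8873e-5)
-378064 - (89196 + N)/(128192 + c) = -378064 - (89196 + 2/105973)/(128192 - 113074) = -378064 - 9452367710/(105973*15118) = -378064 - 1*4726183855/801049907 = -378064 - 4726183855/801049907 = -302852858223903/801049907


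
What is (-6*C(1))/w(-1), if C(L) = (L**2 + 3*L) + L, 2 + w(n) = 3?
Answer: -30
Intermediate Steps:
w(n) = 1 (w(n) = -2 + 3 = 1)
C(L) = L**2 + 4*L
(-6*C(1))/w(-1) = -6*(4 + 1)/1 = -6*5*1 = -30*1 = -30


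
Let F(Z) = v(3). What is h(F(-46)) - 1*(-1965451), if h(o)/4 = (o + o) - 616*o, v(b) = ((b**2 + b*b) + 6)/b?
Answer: 1945803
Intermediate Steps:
v(b) = (6 + 2*b**2)/b (v(b) = ((b**2 + b**2) + 6)/b = (2*b**2 + 6)/b = (6 + 2*b**2)/b)
F(Z) = 8 (F(Z) = 2*3 + 6/3 = 6 + 6*(1/3) = 6 + 2 = 8)
h(o) = -2456*o (h(o) = 4*((o + o) - 616*o) = 4*(2*o - 616*o) = 4*(-614*o) = -2456*o)
h(F(-46)) - 1*(-1965451) = -2456*8 - 1*(-1965451) = -19648 + 1965451 = 1945803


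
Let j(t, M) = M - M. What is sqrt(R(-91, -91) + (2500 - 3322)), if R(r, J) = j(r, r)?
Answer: I*sqrt(822) ≈ 28.671*I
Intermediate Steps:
j(t, M) = 0
R(r, J) = 0
sqrt(R(-91, -91) + (2500 - 3322)) = sqrt(0 + (2500 - 3322)) = sqrt(0 - 822) = sqrt(-822) = I*sqrt(822)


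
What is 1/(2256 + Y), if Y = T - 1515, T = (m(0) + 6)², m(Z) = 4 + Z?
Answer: 1/841 ≈ 0.0011891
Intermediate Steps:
T = 100 (T = ((4 + 0) + 6)² = (4 + 6)² = 10² = 100)
Y = -1415 (Y = 100 - 1515 = -1415)
1/(2256 + Y) = 1/(2256 - 1415) = 1/841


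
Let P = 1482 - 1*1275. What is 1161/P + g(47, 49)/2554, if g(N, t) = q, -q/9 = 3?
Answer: 328845/58742 ≈ 5.5981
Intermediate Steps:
P = 207 (P = 1482 - 1275 = 207)
q = -27 (q = -9*3 = -27)
g(N, t) = -27
1161/P + g(47, 49)/2554 = 1161/207 - 27/2554 = 1161*(1/207) - 27*1/2554 = 129/23 - 27/2554 = 328845/58742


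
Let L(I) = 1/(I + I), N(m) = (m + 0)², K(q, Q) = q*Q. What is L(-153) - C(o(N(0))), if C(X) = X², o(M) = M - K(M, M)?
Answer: -1/306 ≈ -0.0032680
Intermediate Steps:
K(q, Q) = Q*q
N(m) = m²
L(I) = 1/(2*I)
o(M) = M - M² (o(M) = M - M*M = M - M²)
L(-153) - C(o(N(0))) = (½)/(-153) - (0²*(1 - 1*0²))² = (½)*(-1/153) - (0*(1 - 1*0))² = -1/306 - (0*(1 + 0))² = -1/306 - (0*1)² = -1/306 - 1*0² = -1/306 - 1*0 = -1/306 + 0 = -1/306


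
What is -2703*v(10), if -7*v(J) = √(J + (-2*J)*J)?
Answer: 2703*I*√190/7 ≈ 5322.6*I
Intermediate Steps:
v(J) = -√(J - 2*J²)/7 (v(J) = -√(J + (-2*J)*J)/7 = -√(J - 2*J²)/7)
-2703*v(10) = -(-2703)*√(-1*10*(-1 + 2*10))/7 = -(-2703)*√(-1*10*(-1 + 20))/7 = -(-2703)*√(-1*10*19)/7 = -(-2703)*√(-190)/7 = -(-2703)*I*√190/7 = 2703*I*√190/7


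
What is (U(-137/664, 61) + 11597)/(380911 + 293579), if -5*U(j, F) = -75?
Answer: 5806/337245 ≈ 0.017216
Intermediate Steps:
U(j, F) = 15 (U(j, F) = -⅕*(-75) = 15)
(U(-137/664, 61) + 11597)/(380911 + 293579) = (15 + 11597)/(380911 + 293579) = 11612/674490 = 11612*(1/674490) = 5806/337245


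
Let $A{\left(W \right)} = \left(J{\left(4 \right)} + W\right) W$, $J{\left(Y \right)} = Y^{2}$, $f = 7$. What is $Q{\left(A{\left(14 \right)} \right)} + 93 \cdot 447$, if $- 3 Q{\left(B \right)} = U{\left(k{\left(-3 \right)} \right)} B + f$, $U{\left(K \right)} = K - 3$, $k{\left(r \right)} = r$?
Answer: $\frac{127226}{3} \approx 42409.0$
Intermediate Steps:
$U{\left(K \right)} = -3 + K$
$A{\left(W \right)} = W \left(16 + W\right)$ ($A{\left(W \right)} = \left(4^{2} + W\right) W = \left(16 + W\right) W = W \left(16 + W\right)$)
$Q{\left(B \right)} = - \frac{7}{3} + 2 B$ ($Q{\left(B \right)} = - \frac{\left(-3 - 3\right) B + 7}{3} = - \frac{- 6 B + 7}{3} = - \frac{7 - 6 B}{3} = - \frac{7}{3} + 2 B$)
$Q{\left(A{\left(14 \right)} \right)} + 93 \cdot 447 = \left(- \frac{7}{3} + 2 \cdot 14 \left(16 + 14\right)\right) + 93 \cdot 447 = \left(- \frac{7}{3} + 2 \cdot 14 \cdot 30\right) + 41571 = \left(- \frac{7}{3} + 2 \cdot 420\right) + 41571 = \left(- \frac{7}{3} + 840\right) + 41571 = \frac{2513}{3} + 41571 = \frac{127226}{3}$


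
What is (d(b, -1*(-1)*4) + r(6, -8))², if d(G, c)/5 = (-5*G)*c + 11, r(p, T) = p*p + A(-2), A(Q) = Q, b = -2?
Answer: 83521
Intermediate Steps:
r(p, T) = -2 + p² (r(p, T) = p*p - 2 = p² - 2 = -2 + p²)
d(G, c) = 55 - 25*G*c (d(G, c) = 5*((-5*G)*c + 11) = 5*(-5*G*c + 11) = 5*(11 - 5*G*c) = 55 - 25*G*c)
(d(b, -1*(-1)*4) + r(6, -8))² = ((55 - 25*(-2)*-1*(-1)*4) + (-2 + 6²))² = ((55 - 25*(-2)*1*4) + (-2 + 36))² = ((55 - 25*(-2)*4) + 34)² = ((55 + 200) + 34)² = (255 + 34)² = 289² = 83521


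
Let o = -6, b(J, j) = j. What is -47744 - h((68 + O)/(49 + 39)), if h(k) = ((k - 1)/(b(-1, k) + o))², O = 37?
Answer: -8542786465/178929 ≈ -47744.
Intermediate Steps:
h(k) = (-1 + k)²/(-6 + k)² (h(k) = ((k - 1)/(k - 6))² = ((-1 + k)/(-6 + k))² = (-1 + k)²/(-6 + k)²)
-47744 - h((68 + O)/(49 + 39)) = -47744 - (-1 + (68 + 37)/(49 + 39))²/(-6 + (68 + 37)/(49 + 39))² = -47744 - (-1 + 105/88)²/(-6 + 105/88)² = -47744 - (17/88)²/(-423/88)² = -47744 - 289*7744/(7744*178929) = -47744 - 1*289/178929 = -47744 - 289/178929 = -8542786465/178929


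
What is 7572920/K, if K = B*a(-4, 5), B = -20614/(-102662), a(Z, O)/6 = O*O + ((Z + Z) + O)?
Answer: 97181389130/340131 ≈ 2.8572e+5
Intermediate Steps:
a(Z, O) = 6*O + 6*O² + 12*Z (a(Z, O) = 6*(O*O + ((Z + Z) + O)) = 6*(O² + (2*Z + O)) = 6*(O² + (O + 2*Z)) = 6*(O + O² + 2*Z) = 6*O + 6*O² + 12*Z)
B = 10307/51331 (B = -20614*(-1/102662) = 10307/51331 ≈ 0.20079)
K = 1360524/51331 (K = 10307*(6*5 + 6*5² + 12*(-4))/51331 = 10307*(30 + 6*25 - 48)/51331 = 10307*(30 + 150 - 48)/51331 = (10307/51331)*132 = 1360524/51331 ≈ 26.505)
7572920/K = 7572920/(1360524/51331) = 7572920*(51331/1360524) = 97181389130/340131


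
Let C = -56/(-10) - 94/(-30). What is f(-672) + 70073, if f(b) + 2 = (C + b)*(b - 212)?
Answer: 9845981/15 ≈ 6.5640e+5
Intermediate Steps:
C = 131/15 (C = -56*(-1/10) - 94*(-1/30) = 28/5 + 47/15 = 131/15 ≈ 8.7333)
f(b) = -2 + (-212 + b)*(131/15 + b) (f(b) = -2 + (131/15 + b)*(b - 212) = -2 + (131/15 + b)*(-212 + b) = -2 + (-212 + b)*(131/15 + b))
f(-672) + 70073 = (-27802/15 + (-672)**2 - 3049/15*(-672)) + 70073 = (-27802/15 + 451584 + 682976/5) + 70073 = 8794886/15 + 70073 = 9845981/15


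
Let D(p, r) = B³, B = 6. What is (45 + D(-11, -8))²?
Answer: 68121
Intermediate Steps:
D(p, r) = 216 (D(p, r) = 6³ = 216)
(45 + D(-11, -8))² = (45 + 216)² = 261² = 68121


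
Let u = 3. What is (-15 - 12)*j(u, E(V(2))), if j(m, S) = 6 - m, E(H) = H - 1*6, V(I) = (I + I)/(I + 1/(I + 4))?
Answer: -81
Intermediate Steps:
V(I) = 2*I/(I + 1/(4 + I)) (V(I) = (2*I)/(I + 1/(4 + I)) = 2*I/(I + 1/(4 + I)))
E(H) = -6 + H (E(H) = H - 6 = -6 + H)
(-15 - 12)*j(u, E(V(2))) = (-15 - 12)*(6 - 1*3) = -27*(6 - 3) = -27*3 = -81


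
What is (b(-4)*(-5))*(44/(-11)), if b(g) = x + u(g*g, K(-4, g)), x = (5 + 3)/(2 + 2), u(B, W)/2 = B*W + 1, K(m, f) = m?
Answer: -2480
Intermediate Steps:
u(B, W) = 2 + 2*B*W (u(B, W) = 2*(B*W + 1) = 2*(1 + B*W) = 2 + 2*B*W)
x = 2 (x = 8/4 = 8*(¼) = 2)
b(g) = 4 - 8*g² (b(g) = 2 + (2 + 2*(g*g)*(-4)) = 2 + (2 + 2*g²*(-4)) = 2 + (2 - 8*g²) = 4 - 8*g²)
(b(-4)*(-5))*(44/(-11)) = ((4 - 8*(-4)²)*(-5))*(44/(-11)) = ((4 - 8*16)*(-5))*(44*(-1/11)) = ((4 - 128)*(-5))*(-4) = -124*(-5)*(-4) = 620*(-4) = -2480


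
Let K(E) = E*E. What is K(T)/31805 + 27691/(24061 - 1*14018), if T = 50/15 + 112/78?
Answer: 148878976387/53981576935 ≈ 2.7580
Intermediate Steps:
T = 62/13 (T = 50*(1/15) + 112*(1/78) = 10/3 + 56/39 = 62/13 ≈ 4.7692)
K(E) = E**2
K(T)/31805 + 27691/(24061 - 1*14018) = (62/13)**2/31805 + 27691/(24061 - 1*14018) = (3844/169)*(1/31805) + 27691/(24061 - 14018) = 3844/5375045 + 27691/10043 = 148878976387/53981576935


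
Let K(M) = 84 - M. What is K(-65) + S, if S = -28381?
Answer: -28232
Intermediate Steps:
K(-65) + S = (84 - 1*(-65)) - 28381 = (84 + 65) - 28381 = 149 - 28381 = -28232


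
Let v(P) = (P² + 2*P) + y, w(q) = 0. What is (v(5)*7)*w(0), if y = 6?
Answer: 0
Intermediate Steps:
v(P) = 6 + P² + 2*P (v(P) = (P² + 2*P) + 6 = 6 + P² + 2*P)
(v(5)*7)*w(0) = ((6 + 5² + 2*5)*7)*0 = ((6 + 25 + 10)*7)*0 = (41*7)*0 = 287*0 = 0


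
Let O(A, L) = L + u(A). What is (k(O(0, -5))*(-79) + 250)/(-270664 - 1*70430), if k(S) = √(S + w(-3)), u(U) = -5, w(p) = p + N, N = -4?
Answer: -125/170547 + 79*I*√17/341094 ≈ -0.00073294 + 0.00095494*I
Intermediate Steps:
w(p) = -4 + p (w(p) = p - 4 = -4 + p)
O(A, L) = -5 + L (O(A, L) = L - 5 = -5 + L)
k(S) = √(-7 + S) (k(S) = √(S + (-4 - 3)) = √(S - 7) = √(-7 + S))
(k(O(0, -5))*(-79) + 250)/(-270664 - 1*70430) = (√(-7 + (-5 - 5))*(-79) + 250)/(-270664 - 1*70430) = (√(-7 - 10)*(-79) + 250)/(-270664 - 70430) = (√(-17)*(-79) + 250)/(-341094) = ((I*√17)*(-79) + 250)*(-1/341094) = (-79*I*√17 + 250)*(-1/341094) = (250 - 79*I*√17)*(-1/341094) = -125/170547 + 79*I*√17/341094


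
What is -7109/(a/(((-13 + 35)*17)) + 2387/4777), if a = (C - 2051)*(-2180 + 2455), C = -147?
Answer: 33959693/7718088 ≈ 4.4000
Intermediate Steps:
a = -604450 (a = (-147 - 2051)*(-2180 + 2455) = -2198*275 = -604450)
-7109/(a/(((-13 + 35)*17)) + 2387/4777) = -7109/(-604450*1/(17*(-13 + 35)) + 2387/4777) = -7109/(-604450/(22*17) + 2387*(1/4777)) = -7109/(-604450/374 + 2387/4777) = -7109/(-604450*1/374 + 2387/4777) = -7109/(-27475/17 + 2387/4777) = -7109/(-7718088/4777) = -7109*(-4777/7718088) = 33959693/7718088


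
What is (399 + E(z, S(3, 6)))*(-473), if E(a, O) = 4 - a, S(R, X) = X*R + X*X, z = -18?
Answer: -199133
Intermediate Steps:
S(R, X) = X**2 + R*X (S(R, X) = R*X + X**2 = X**2 + R*X)
(399 + E(z, S(3, 6)))*(-473) = (399 + (4 - 1*(-18)))*(-473) = (399 + (4 + 18))*(-473) = (399 + 22)*(-473) = 421*(-473) = -199133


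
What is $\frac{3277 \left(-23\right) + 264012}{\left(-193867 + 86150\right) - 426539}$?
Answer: $- \frac{188641}{534256} \approx -0.35309$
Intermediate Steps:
$\frac{3277 \left(-23\right) + 264012}{\left(-193867 + 86150\right) - 426539} = \frac{-75371 + 264012}{-107717 - 426539} = \frac{188641}{-534256} = 188641 \left(- \frac{1}{534256}\right) = - \frac{188641}{534256}$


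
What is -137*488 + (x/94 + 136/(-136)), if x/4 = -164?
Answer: -3142607/47 ≈ -66864.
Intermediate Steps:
x = -656 (x = 4*(-164) = -656)
-137*488 + (x/94 + 136/(-136)) = -137*488 + (-656/94 + 136/(-136)) = -66856 + (-656*1/94 + 136*(-1/136)) = -66856 + (-328/47 - 1) = -66856 - 375/47 = -3142607/47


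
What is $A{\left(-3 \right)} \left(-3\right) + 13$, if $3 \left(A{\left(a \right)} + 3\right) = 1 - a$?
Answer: $18$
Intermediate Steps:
$A{\left(a \right)} = - \frac{8}{3} - \frac{a}{3}$ ($A{\left(a \right)} = -3 + \frac{1 - a}{3} = -3 - \left(- \frac{1}{3} + \frac{a}{3}\right) = - \frac{8}{3} - \frac{a}{3}$)
$A{\left(-3 \right)} \left(-3\right) + 13 = \left(- \frac{8}{3} - -1\right) \left(-3\right) + 13 = \left(- \frac{8}{3} + 1\right) \left(-3\right) + 13 = \left(- \frac{5}{3}\right) \left(-3\right) + 13 = 5 + 13 = 18$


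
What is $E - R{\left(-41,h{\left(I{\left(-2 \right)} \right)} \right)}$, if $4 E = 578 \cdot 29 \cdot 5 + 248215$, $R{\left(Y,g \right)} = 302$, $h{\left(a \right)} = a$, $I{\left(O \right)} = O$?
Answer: $\frac{330817}{4} \approx 82704.0$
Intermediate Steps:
$E = \frac{332025}{4}$ ($E = \frac{578 \cdot 29 \cdot 5 + 248215}{4} = \frac{578 \cdot 145 + 248215}{4} = \frac{83810 + 248215}{4} = \frac{1}{4} \cdot 332025 = \frac{332025}{4} \approx 83006.0$)
$E - R{\left(-41,h{\left(I{\left(-2 \right)} \right)} \right)} = \frac{332025}{4} - 302 = \frac{330817}{4}$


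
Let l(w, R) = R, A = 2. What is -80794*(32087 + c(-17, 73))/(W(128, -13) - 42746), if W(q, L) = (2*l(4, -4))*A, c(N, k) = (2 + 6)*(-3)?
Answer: 1295249011/21381 ≈ 60579.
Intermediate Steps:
c(N, k) = -24 (c(N, k) = 8*(-3) = -24)
W(q, L) = -16 (W(q, L) = (2*(-4))*2 = -8*2 = -16)
-80794*(32087 + c(-17, 73))/(W(128, -13) - 42746) = -80794*(32087 - 24)/(-16 - 42746) = -80794/((-42762/32063)) = -80794/((-42762*1/32063)) = -80794/(-42762/32063) = -80794*(-32063/42762) = 1295249011/21381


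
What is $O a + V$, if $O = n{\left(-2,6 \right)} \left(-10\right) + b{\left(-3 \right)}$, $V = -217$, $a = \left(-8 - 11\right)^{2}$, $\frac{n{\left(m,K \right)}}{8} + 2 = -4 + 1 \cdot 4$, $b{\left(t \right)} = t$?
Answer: $56460$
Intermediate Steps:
$n{\left(m,K \right)} = -16$ ($n{\left(m,K \right)} = -16 + 8 \left(-4 + 1 \cdot 4\right) = -16 + 8 \left(-4 + 4\right) = -16 + 8 \cdot 0 = -16 + 0 = -16$)
$a = 361$ ($a = \left(-19\right)^{2} = 361$)
$O = 157$ ($O = \left(-16\right) \left(-10\right) - 3 = 160 - 3 = 157$)
$O a + V = 157 \cdot 361 - 217 = 56677 - 217 = 56460$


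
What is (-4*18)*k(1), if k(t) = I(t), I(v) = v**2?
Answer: -72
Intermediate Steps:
k(t) = t**2
(-4*18)*k(1) = -4*18*1**2 = -72*1 = -72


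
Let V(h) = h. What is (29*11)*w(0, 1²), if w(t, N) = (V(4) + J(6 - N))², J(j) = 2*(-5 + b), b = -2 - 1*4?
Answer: 103356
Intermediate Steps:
b = -6 (b = -2 - 4 = -6)
J(j) = -22 (J(j) = 2*(-5 - 6) = 2*(-11) = -22)
w(t, N) = 324 (w(t, N) = (4 - 22)² = (-18)² = 324)
(29*11)*w(0, 1²) = (29*11)*324 = 319*324 = 103356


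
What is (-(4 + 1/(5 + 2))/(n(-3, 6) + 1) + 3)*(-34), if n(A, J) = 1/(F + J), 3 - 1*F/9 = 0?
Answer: 243/7 ≈ 34.714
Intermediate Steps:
F = 27 (F = 27 - 9*0 = 27 + 0 = 27)
n(A, J) = 1/(27 + J)
(-(4 + 1/(5 + 2))/(n(-3, 6) + 1) + 3)*(-34) = (-(4 + 1/(5 + 2))/(1/(27 + 6) + 1) + 3)*(-34) = (-(4 + 1/7)/(1/33 + 1) + 3)*(-34) = (-(4 + ⅐)/(1/33 + 1) + 3)*(-34) = (-29/(7*34/33) + 3)*(-34) = (-29*33/(7*34) + 3)*(-34) = (-1*957/238 + 3)*(-34) = (-957/238 + 3)*(-34) = -243/238*(-34) = 243/7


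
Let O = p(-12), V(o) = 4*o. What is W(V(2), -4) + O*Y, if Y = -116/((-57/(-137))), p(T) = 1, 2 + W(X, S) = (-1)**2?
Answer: -15949/57 ≈ -279.81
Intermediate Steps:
W(X, S) = -1 (W(X, S) = -2 + (-1)**2 = -2 + 1 = -1)
O = 1
Y = -15892/57 (Y = -116/((-57*(-1/137))) = -116/57/137 = -116*137/57 = -15892/57 ≈ -278.81)
W(V(2), -4) + O*Y = -1 + 1*(-15892/57) = -1 - 15892/57 = -15949/57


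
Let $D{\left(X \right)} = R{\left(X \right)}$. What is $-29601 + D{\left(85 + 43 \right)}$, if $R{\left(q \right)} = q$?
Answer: $-29473$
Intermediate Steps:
$D{\left(X \right)} = X$
$-29601 + D{\left(85 + 43 \right)} = -29601 + \left(85 + 43\right) = -29601 + 128 = -29473$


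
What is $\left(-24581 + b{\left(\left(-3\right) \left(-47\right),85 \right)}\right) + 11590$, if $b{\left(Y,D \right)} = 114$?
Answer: $-12877$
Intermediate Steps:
$\left(-24581 + b{\left(\left(-3\right) \left(-47\right),85 \right)}\right) + 11590 = \left(-24581 + 114\right) + 11590 = -24467 + 11590 = -12877$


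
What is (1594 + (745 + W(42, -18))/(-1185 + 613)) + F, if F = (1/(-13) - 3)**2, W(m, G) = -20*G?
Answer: 11909019/7436 ≈ 1601.5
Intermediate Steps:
F = 1600/169 (F = (-1/13 - 3)**2 = (-40/13)**2 = 1600/169 ≈ 9.4675)
(1594 + (745 + W(42, -18))/(-1185 + 613)) + F = (1594 + (745 - 20*(-18))/(-1185 + 613)) + 1600/169 = (1594 + (745 + 360)/(-572)) + 1600/169 = (1594 + 1105*(-1/572)) + 1600/169 = (1594 - 85/44) + 1600/169 = 70051/44 + 1600/169 = 11909019/7436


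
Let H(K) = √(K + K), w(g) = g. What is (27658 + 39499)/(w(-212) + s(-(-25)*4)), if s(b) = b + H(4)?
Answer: -940198/1567 - 67157*√2/6268 ≈ -615.15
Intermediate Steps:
H(K) = √2*√K (H(K) = √(2*K) = √2*√K)
s(b) = b + 2*√2 (s(b) = b + √2*√4 = b + √2*2 = b + 2*√2)
(27658 + 39499)/(w(-212) + s(-(-25)*4)) = (27658 + 39499)/(-212 + (-(-25)*4 + 2*√2)) = 67157/(-212 + (-5*(-20) + 2*√2)) = 67157/(-212 + (100 + 2*√2)) = 67157/(-112 + 2*√2)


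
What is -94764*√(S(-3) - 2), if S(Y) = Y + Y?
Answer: -189528*I*√2 ≈ -2.6803e+5*I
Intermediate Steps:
S(Y) = 2*Y
-94764*√(S(-3) - 2) = -94764*√(2*(-3) - 2) = -94764*√(-6 - 2) = -189528*I*√2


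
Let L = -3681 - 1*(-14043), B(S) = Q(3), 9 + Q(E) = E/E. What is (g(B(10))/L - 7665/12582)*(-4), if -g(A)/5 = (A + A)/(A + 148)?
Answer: 61769198/25350633 ≈ 2.4366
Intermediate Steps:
Q(E) = -8 (Q(E) = -9 + E/E = -9 + 1 = -8)
B(S) = -8
g(A) = -10*A/(148 + A) (g(A) = -5*(A + A)/(A + 148) = -5*2*A/(148 + A) = -10*A/(148 + A))
L = 10362 (L = -3681 + 14043 = 10362)
(g(B(10))/L - 7665/12582)*(-4) = (-10*(-8)/(148 - 8)/10362 - 7665/12582)*(-4) = (-10*(-8)/140*(1/10362) - 7665*1/12582)*(-4) = (-10*(-8)*1/140*(1/10362) - 2555/4194)*(-4) = ((4/7)*(1/10362) - 2555/4194)*(-4) = (2/36267 - 2555/4194)*(-4) = -30884599/50701266*(-4) = 61769198/25350633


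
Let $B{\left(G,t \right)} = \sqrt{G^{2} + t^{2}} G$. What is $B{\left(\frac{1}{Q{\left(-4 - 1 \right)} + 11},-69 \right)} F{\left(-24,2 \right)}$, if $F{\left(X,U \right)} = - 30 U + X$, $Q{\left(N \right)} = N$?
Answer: $- \frac{7 \sqrt{171397}}{3} \approx -966.0$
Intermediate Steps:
$F{\left(X,U \right)} = X - 30 U$
$B{\left(G,t \right)} = G \sqrt{G^{2} + t^{2}}$
$B{\left(\frac{1}{Q{\left(-4 - 1 \right)} + 11},-69 \right)} F{\left(-24,2 \right)} = \frac{\sqrt{\left(\frac{1}{\left(-4 - 1\right) + 11}\right)^{2} + \left(-69\right)^{2}}}{\left(-4 - 1\right) + 11} \left(-24 - 60\right) = \frac{\sqrt{\left(\frac{1}{-5 + 11}\right)^{2} + 4761}}{-5 + 11} \left(-24 - 60\right) = \frac{\sqrt{\left(\frac{1}{6}\right)^{2} + 4761}}{6} \left(-84\right) = \frac{\sqrt{\frac{1}{36} + 4761}}{6} \left(-84\right) = \frac{\sqrt{\frac{171397}{36}}}{6} \left(-84\right) = \frac{\frac{1}{6} \sqrt{171397}}{6} \left(-84\right) = \frac{\sqrt{171397}}{36} \left(-84\right) = - \frac{7 \sqrt{171397}}{3}$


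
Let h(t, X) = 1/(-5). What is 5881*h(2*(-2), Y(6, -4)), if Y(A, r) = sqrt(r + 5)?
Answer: -5881/5 ≈ -1176.2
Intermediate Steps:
Y(A, r) = sqrt(5 + r)
h(t, X) = -1/5
5881*h(2*(-2), Y(6, -4)) = 5881*(-1/5) = -5881/5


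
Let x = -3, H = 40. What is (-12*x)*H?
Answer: 1440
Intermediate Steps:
(-12*x)*H = -12*(-3)*40 = 36*40 = 1440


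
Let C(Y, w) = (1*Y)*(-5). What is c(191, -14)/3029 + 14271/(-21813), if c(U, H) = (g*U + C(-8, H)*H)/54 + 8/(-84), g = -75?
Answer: -6204447835/8325018702 ≈ -0.74528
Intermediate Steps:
C(Y, w) = -5*Y (C(Y, w) = Y*(-5) = -5*Y)
c(U, H) = -2/21 - 25*U/18 + 20*H/27 (c(U, H) = (-75*U + (-5*(-8))*H)/54 + 8/(-84) = (-75*U + 40*H)*(1/54) + 8*(-1/84) = (-25*U/18 + 20*H/27) - 2/21 = -2/21 - 25*U/18 + 20*H/27)
c(191, -14)/3029 + 14271/(-21813) = (-2/21 - 25/18*191 + (20/27)*(-14))/3029 + 14271/(-21813) = (-2/21 - 4775/18 - 280/27)*(1/3029) + 14271*(-1/21813) = -104231/378*1/3029 - 4757/7271 = -104231/1144962 - 4757/7271 = -6204447835/8325018702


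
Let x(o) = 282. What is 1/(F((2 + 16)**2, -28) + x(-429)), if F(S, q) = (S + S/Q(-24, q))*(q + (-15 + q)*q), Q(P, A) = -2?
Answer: 1/190794 ≈ 5.2413e-6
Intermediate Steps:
F(S, q) = S*(q + q*(-15 + q))/2 (F(S, q) = (S + S/(-2))*(q + (-15 + q)*q) = (S + S*(-1/2))*(q + q*(-15 + q)) = (S - S/2)*(q + q*(-15 + q)) = (S/2)*(q + q*(-15 + q)) = S*(q + q*(-15 + q))/2)
1/(F((2 + 16)**2, -28) + x(-429)) = 1/((1/2)*(2 + 16)**2*(-28)*(-14 - 28) + 282) = 1/((1/2)*18**2*(-28)*(-42) + 282) = 1/((1/2)*324*(-28)*(-42) + 282) = 1/(190512 + 282) = 1/190794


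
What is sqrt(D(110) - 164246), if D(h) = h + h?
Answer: I*sqrt(164026) ≈ 405.0*I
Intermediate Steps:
D(h) = 2*h
sqrt(D(110) - 164246) = sqrt(2*110 - 164246) = sqrt(220 - 164246) = sqrt(-164026) = I*sqrt(164026)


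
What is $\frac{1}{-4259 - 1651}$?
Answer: $- \frac{1}{5910} \approx -0.0001692$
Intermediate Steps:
$\frac{1}{-4259 - 1651} = \frac{1}{-5910} = - \frac{1}{5910}$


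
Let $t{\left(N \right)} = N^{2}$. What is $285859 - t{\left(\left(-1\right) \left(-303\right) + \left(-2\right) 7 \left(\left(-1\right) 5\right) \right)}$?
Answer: $146730$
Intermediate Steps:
$285859 - t{\left(\left(-1\right) \left(-303\right) + \left(-2\right) 7 \left(\left(-1\right) 5\right) \right)} = 285859 - \left(\left(-1\right) \left(-303\right) + \left(-2\right) 7 \left(\left(-1\right) 5\right)\right)^{2} = 285859 - \left(303 - -70\right)^{2} = 285859 - \left(303 + 70\right)^{2} = 285859 - 373^{2} = 285859 - 139129 = 146730$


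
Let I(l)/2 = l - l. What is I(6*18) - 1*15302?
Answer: -15302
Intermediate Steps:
I(l) = 0 (I(l) = 2*(l - l) = 2*0 = 0)
I(6*18) - 1*15302 = 0 - 1*15302 = 0 - 15302 = -15302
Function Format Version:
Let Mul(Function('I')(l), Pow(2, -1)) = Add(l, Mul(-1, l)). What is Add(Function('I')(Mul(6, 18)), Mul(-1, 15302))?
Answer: -15302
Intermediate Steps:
Function('I')(l) = 0 (Function('I')(l) = Mul(2, Add(l, Mul(-1, l))) = Mul(2, 0) = 0)
Add(Function('I')(Mul(6, 18)), Mul(-1, 15302)) = Add(0, Mul(-1, 15302)) = Add(0, -15302) = -15302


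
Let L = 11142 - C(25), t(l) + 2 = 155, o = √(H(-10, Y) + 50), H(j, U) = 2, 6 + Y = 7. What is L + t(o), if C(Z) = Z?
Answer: 11270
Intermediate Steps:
Y = 1 (Y = -6 + 7 = 1)
o = 2*√13 (o = √(2 + 50) = √52 = 2*√13 ≈ 7.2111)
t(l) = 153 (t(l) = -2 + 155 = 153)
L = 11117 (L = 11142 - 1*25 = 11142 - 25 = 11117)
L + t(o) = 11117 + 153 = 11270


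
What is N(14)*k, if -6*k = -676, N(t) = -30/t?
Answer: -1690/7 ≈ -241.43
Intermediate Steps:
k = 338/3 (k = -⅙*(-676) = 338/3 ≈ 112.67)
N(14)*k = -30/14*(338/3) = -30*1/14*(338/3) = -15/7*338/3 = -1690/7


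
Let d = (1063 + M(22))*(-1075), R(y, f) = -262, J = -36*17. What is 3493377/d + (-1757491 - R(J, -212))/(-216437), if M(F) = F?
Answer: 1293491937126/252446705875 ≈ 5.1238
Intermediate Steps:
J = -612
d = -1166375 (d = (1063 + 22)*(-1075) = 1085*(-1075) = -1166375)
3493377/d + (-1757491 - R(J, -212))/(-216437) = 3493377/(-1166375) + (-1757491 - 1*(-262))/(-216437) = 3493377*(-1/1166375) + (-1757491 + 262)*(-1/216437) = -3493377/1166375 - 1757229*(-1/216437) = -3493377/1166375 + 1757229/216437 = 1293491937126/252446705875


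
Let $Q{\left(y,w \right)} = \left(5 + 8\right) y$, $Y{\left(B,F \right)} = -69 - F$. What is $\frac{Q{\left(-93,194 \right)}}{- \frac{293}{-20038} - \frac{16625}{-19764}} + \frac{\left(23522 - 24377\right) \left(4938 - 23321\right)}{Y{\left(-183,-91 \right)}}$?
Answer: $\frac{2658235250627397}{3728148622} \approx 7.1302 \cdot 10^{5}$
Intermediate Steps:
$Q{\left(y,w \right)} = 13 y$
$\frac{Q{\left(-93,194 \right)}}{- \frac{293}{-20038} - \frac{16625}{-19764}} + \frac{\left(23522 - 24377\right) \left(4938 - 23321\right)}{Y{\left(-183,-91 \right)}} = \frac{13 \left(-93\right)}{- \frac{293}{-20038} - \frac{16625}{-19764}} + \frac{\left(23522 - 24377\right) \left(4938 - 23321\right)}{-69 - -91} = - \frac{1209}{\left(-293\right) \left(- \frac{1}{20038}\right) - - \frac{16625}{19764}} + \frac{\left(-855\right) \left(-18383\right)}{-69 + 91} = - \frac{1209}{\frac{293}{20038} + \frac{16625}{19764}} + \frac{15717465}{22} = - \frac{1209}{\frac{169461301}{198015516}} + 15717465 \cdot \frac{1}{22} = \left(-1209\right) \frac{198015516}{169461301} + \frac{15717465}{22} = - \frac{239400758844}{169461301} + \frac{15717465}{22} = \frac{2658235250627397}{3728148622}$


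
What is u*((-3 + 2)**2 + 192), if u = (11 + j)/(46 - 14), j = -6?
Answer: 965/32 ≈ 30.156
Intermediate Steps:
u = 5/32 (u = (11 - 6)/(46 - 14) = 5/32 ≈ 0.15625)
u*((-3 + 2)**2 + 192) = 5*((-3 + 2)**2 + 192)/32 = 5*((-1)**2 + 192)/32 = 5*(1 + 192)/32 = (5/32)*193 = 965/32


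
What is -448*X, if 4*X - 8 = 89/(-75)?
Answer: -57232/75 ≈ -763.09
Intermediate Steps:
X = 511/300 (X = 2 + (89/(-75))/4 = 2 + (89*(-1/75))/4 = 2 + (¼)*(-89/75) = 2 - 89/300 = 511/300 ≈ 1.7033)
-448*X = -448*511/300 = -57232/75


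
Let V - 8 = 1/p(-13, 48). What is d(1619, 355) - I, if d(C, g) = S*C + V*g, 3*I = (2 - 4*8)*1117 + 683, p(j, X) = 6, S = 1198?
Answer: 3906807/2 ≈ 1.9534e+6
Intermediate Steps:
V = 49/6 (V = 8 + 1/6 = 8 + ⅙ = 49/6 ≈ 8.1667)
I = -32827/3 (I = ((2 - 4*8)*1117 + 683)/3 = ((2 - 32)*1117 + 683)/3 = (-30*1117 + 683)/3 = (-33510 + 683)/3 = (⅓)*(-32827) = -32827/3 ≈ -10942.)
d(C, g) = 1198*C + 49*g/6
d(1619, 355) - I = (1198*1619 + (49/6)*355) - 1*(-32827/3) = (1939562 + 17395/6) + 32827/3 = 11654767/6 + 32827/3 = 3906807/2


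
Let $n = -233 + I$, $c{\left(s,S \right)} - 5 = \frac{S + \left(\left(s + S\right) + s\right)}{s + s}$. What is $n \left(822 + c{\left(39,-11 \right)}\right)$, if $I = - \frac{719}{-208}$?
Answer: $- \frac{513752115}{2704} \approx -1.9 \cdot 10^{5}$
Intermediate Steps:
$I = \frac{719}{208}$ ($I = \left(-719\right) \left(- \frac{1}{208}\right) = \frac{719}{208} \approx 3.4567$)
$c{\left(s,S \right)} = 5 + \frac{2 S + 2 s}{2 s}$ ($c{\left(s,S \right)} = 5 + \frac{S + \left(\left(s + S\right) + s\right)}{s + s} = 5 + \frac{S + \left(\left(S + s\right) + s\right)}{2 s} = 5 + \left(S + \left(S + 2 s\right)\right) \frac{1}{2 s} = 5 + \left(2 S + 2 s\right) \frac{1}{2 s} = 5 + \frac{2 S + 2 s}{2 s}$)
$n = - \frac{47745}{208}$ ($n = -233 + \frac{719}{208} = - \frac{47745}{208} \approx -229.54$)
$n \left(822 + c{\left(39,-11 \right)}\right) = - \frac{47745 \left(822 + \left(6 - \frac{11}{39}\right)\right)}{208} = - \frac{47745 \left(822 + \frac{223}{39}\right)}{208} = \left(- \frac{47745}{208}\right) \frac{32281}{39} = - \frac{513752115}{2704}$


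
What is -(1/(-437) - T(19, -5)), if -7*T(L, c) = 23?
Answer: -10044/3059 ≈ -3.2834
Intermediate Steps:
T(L, c) = -23/7 (T(L, c) = -⅐*23 = -23/7)
-(1/(-437) - T(19, -5)) = -(1/(-437) - 1*(-23/7)) = -(-1/437 + 23/7) = -1*10044/3059 = -10044/3059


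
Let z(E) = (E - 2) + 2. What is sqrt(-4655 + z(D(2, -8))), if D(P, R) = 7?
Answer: 2*I*sqrt(1162) ≈ 68.176*I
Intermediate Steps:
z(E) = E (z(E) = (-2 + E) + 2 = E)
sqrt(-4655 + z(D(2, -8))) = sqrt(-4655 + 7) = sqrt(-4648) = 2*I*sqrt(1162)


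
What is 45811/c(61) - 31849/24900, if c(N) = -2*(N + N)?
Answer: -1176706/6225 ≈ -189.03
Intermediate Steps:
c(N) = -4*N
45811/c(61) - 31849/24900 = 45811/((-4*61)) - 31849/24900 = 45811/(-244) - 31849*1/24900 = 45811*(-1/244) - 31849/24900 = -751/4 - 31849/24900 = -1176706/6225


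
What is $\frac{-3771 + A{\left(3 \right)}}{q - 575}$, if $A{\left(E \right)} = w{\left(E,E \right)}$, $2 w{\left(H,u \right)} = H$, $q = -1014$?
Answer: $\frac{1077}{454} \approx 2.3722$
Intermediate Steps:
$w{\left(H,u \right)} = \frac{H}{2}$
$A{\left(E \right)} = \frac{E}{2}$
$\frac{-3771 + A{\left(3 \right)}}{q - 575} = \frac{-3771 + \frac{1}{2} \cdot 3}{-1014 - 575} = \frac{-3771 + \frac{3}{2}}{-1589} = \left(- \frac{7539}{2}\right) \left(- \frac{1}{1589}\right) = \frac{1077}{454}$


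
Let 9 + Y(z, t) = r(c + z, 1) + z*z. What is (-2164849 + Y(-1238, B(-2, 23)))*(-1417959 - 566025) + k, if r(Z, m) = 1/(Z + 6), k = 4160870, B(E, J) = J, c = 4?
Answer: 385072133279918/307 ≈ 1.2543e+12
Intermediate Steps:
r(Z, m) = 1/(6 + Z)
Y(z, t) = -9 + z² + 1/(10 + z) (Y(z, t) = -9 + (1/(6 + (4 + z)) + z*z) = -9 + (1/(10 + z) + z²) = -9 + (z² + 1/(10 + z)) = -9 + z² + 1/(10 + z))
(-2164849 + Y(-1238, B(-2, 23)))*(-1417959 - 566025) + k = (-2164849 + (1 + (-9 + (-1238)²)*(10 - 1238))/(10 - 1238))*(-1417959 - 566025) + 4160870 = (-2164849 + (1 + (-9 + 1532644)*(-1228))/(-1228))*(-1983984) + 4160870 = (-2164849 - (1 + 1532635*(-1228))/1228)*(-1983984) + 4160870 = (-2164849 - (1 - 1882075780)/1228)*(-1983984) + 4160870 = (-2164849 - 1/1228*(-1882075779))*(-1983984) + 4160870 = (-2164849 + 1882075779/1228)*(-1983984) + 4160870 = -776358793/1228*(-1983984) + 4160870 = 385070855892828/307 + 4160870 = 385072133279918/307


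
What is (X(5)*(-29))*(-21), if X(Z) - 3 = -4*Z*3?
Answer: -34713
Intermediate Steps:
X(Z) = 3 - 12*Z (X(Z) = 3 - 4*Z*3 = 3 - 12*Z)
(X(5)*(-29))*(-21) = ((3 - 12*5)*(-29))*(-21) = ((3 - 60)*(-29))*(-21) = -57*(-29)*(-21) = 1653*(-21) = -34713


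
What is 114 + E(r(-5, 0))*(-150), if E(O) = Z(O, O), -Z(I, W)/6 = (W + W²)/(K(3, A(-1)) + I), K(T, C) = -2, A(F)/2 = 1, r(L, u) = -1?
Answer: 114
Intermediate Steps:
A(F) = 2 (A(F) = 2*1 = 2)
Z(I, W) = -6*(W + W²)/(-2 + I)
E(O) = -6*O*(1 + O)/(-2 + O)
114 + E(r(-5, 0))*(-150) = 114 - 6*(-1)*(1 - 1)/(-2 - 1)*(-150) = 114 - 6*(-1)*0/(-3)*(-150) = 114 - 6*(-1)*(-⅓)*0*(-150) = 114 + 0*(-150) = 114 + 0 = 114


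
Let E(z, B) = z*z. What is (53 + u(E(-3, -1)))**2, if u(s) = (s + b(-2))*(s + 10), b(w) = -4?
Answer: 21904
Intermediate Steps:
E(z, B) = z**2
u(s) = (-4 + s)*(10 + s) (u(s) = (s - 4)*(s + 10) = (-4 + s)*(10 + s))
(53 + u(E(-3, -1)))**2 = (53 + (-40 + ((-3)**2)**2 + 6*(-3)**2))**2 = (53 + (-40 + 9**2 + 6*9))**2 = (53 + (-40 + 81 + 54))**2 = (53 + 95)**2 = 148**2 = 21904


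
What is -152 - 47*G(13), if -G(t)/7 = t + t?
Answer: 8402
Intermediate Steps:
G(t) = -14*t (G(t) = -7*(t + t) = -14*t)
-152 - 47*G(13) = -152 - (-658)*13 = -152 - 47*(-182) = -152 + 8554 = 8402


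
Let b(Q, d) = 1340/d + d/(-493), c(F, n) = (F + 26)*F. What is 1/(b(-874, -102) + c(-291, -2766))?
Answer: 1479/114033961 ≈ 1.2970e-5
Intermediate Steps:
c(F, n) = F*(26 + F) (c(F, n) = (26 + F)*F = F*(26 + F))
b(Q, d) = 1340/d - d/493 (b(Q, d) = 1340/d + d*(-1/493) = 1340/d - d/493)
1/(b(-874, -102) + c(-291, -2766)) = 1/((1340/(-102) - 1/493*(-102)) - 291*(26 - 291)) = 1/((1340*(-1/102) + 6/29) - 291*(-265)) = 1/((-670/51 + 6/29) + 77115) = 1/(-19124/1479 + 77115) = 1/(114033961/1479) = 1479/114033961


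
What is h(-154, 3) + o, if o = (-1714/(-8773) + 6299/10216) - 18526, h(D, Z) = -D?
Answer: -1646517140745/89624968 ≈ -18371.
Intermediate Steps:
o = -1660319385817/89624968 (o = (-1714*(-1/8773) + 6299*(1/10216)) - 18526 = (1714/8773 + 6299/10216) - 18526 = 72771351/89624968 - 18526 = -1660319385817/89624968 ≈ -18525.)
h(-154, 3) + o = -1*(-154) - 1660319385817/89624968 = 154 - 1660319385817/89624968 = -1646517140745/89624968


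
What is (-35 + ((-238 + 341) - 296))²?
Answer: 51984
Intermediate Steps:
(-35 + ((-238 + 341) - 296))² = (-35 + (103 - 296))² = (-35 - 193)² = (-228)² = 51984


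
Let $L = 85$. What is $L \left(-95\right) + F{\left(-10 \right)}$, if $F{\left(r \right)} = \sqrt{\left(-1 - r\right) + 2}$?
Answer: $-8075 + \sqrt{11} \approx -8071.7$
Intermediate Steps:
$F{\left(r \right)} = \sqrt{1 - r}$
$L \left(-95\right) + F{\left(-10 \right)} = 85 \left(-95\right) + \sqrt{1 - -10} = -8075 + \sqrt{1 + 10} = -8075 + \sqrt{11}$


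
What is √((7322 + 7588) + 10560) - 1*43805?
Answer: -43805 + 3*√2830 ≈ -43645.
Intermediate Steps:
√((7322 + 7588) + 10560) - 1*43805 = √(14910 + 10560) - 43805 = √25470 - 43805 = 3*√2830 - 43805 = -43805 + 3*√2830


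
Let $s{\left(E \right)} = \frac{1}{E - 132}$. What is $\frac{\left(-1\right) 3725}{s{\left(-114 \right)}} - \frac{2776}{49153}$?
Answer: $\frac{45041348774}{49153} \approx 9.1635 \cdot 10^{5}$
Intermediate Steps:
$s{\left(E \right)} = \frac{1}{-132 + E}$
$\frac{\left(-1\right) 3725}{s{\left(-114 \right)}} - \frac{2776}{49153} = \frac{\left(-1\right) 3725}{\frac{1}{-132 - 114}} - \frac{2776}{49153} = - \frac{3725}{\frac{1}{-246}} - \frac{2776}{49153} = - \frac{3725}{- \frac{1}{246}} - \frac{2776}{49153} = \left(-3725\right) \left(-246\right) - \frac{2776}{49153} = 916350 - \frac{2776}{49153} = \frac{45041348774}{49153}$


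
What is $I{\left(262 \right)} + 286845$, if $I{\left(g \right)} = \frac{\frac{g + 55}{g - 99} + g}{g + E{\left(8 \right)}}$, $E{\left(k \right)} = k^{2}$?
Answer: $\frac{15242412633}{53138} \approx 2.8685 \cdot 10^{5}$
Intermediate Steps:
$I{\left(g \right)} = \frac{g + \frac{55 + g}{-99 + g}}{64 + g}$ ($I{\left(g \right)} = \frac{\frac{g + 55}{g - 99} + g}{g + 8^{2}} = \frac{\frac{55 + g}{-99 + g} + g}{g + 64} = \frac{\frac{55 + g}{-99 + g} + g}{64 + g} = \frac{g + \frac{55 + g}{-99 + g}}{64 + g}$)
$I{\left(262 \right)} + 286845 = \frac{55 + 262^{2} - 25676}{-6336 + 262^{2} - 9170} + 286845 = \frac{55 + 68644 - 25676}{-6336 + 68644 - 9170} + 286845 = \frac{1}{53138} \cdot 43023 + 286845 = \frac{43023}{53138} + 286845 = \frac{15242412633}{53138}$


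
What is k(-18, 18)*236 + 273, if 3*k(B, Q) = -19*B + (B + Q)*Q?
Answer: 27177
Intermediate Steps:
k(B, Q) = -19*B/3 + Q*(B + Q)/3 (k(B, Q) = (-19*B + (B + Q)*Q)/3 = (-19*B + Q*(B + Q))/3 = -19*B/3 + Q*(B + Q)/3)
k(-18, 18)*236 + 273 = (-19/3*(-18) + (⅓)*18² + (⅓)*(-18)*18)*236 + 273 = (114 + (⅓)*324 - 108)*236 + 273 = (114 + 108 - 108)*236 + 273 = 114*236 + 273 = 26904 + 273 = 27177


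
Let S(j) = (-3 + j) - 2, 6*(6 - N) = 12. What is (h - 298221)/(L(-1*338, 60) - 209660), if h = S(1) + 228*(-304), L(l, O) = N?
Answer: 367537/209656 ≈ 1.7530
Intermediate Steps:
N = 4 (N = 6 - ⅙*12 = 6 - 2 = 4)
L(l, O) = 4
S(j) = -5 + j
h = -69316 (h = (-5 + 1) + 228*(-304) = -4 - 69312 = -69316)
(h - 298221)/(L(-1*338, 60) - 209660) = (-69316 - 298221)/(4 - 209660) = -367537/(-209656) = -367537*(-1/209656) = 367537/209656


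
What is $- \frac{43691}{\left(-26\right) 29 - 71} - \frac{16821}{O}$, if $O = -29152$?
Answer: $\frac{1287557357}{24050400} \approx 53.536$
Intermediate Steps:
$- \frac{43691}{\left(-26\right) 29 - 71} - \frac{16821}{O} = - \frac{43691}{\left(-26\right) 29 - 71} - \frac{16821}{-29152} = - \frac{43691}{-754 - 71} - - \frac{16821}{29152} = - \frac{43691}{-825} + \frac{16821}{29152} = \left(-43691\right) \left(- \frac{1}{825}\right) + \frac{16821}{29152} = \frac{43691}{825} + \frac{16821}{29152} = \frac{1287557357}{24050400}$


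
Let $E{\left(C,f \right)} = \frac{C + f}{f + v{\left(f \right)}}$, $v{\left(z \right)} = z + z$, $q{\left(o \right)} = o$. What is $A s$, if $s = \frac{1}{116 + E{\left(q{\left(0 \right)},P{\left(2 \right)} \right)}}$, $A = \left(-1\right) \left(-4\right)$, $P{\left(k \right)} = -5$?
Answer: $\frac{12}{349} \approx 0.034384$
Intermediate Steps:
$v{\left(z \right)} = 2 z$
$E{\left(C,f \right)} = \frac{C + f}{3 f}$ ($E{\left(C,f \right)} = \frac{C + f}{f + 2 f} = \frac{C + f}{3 f}$)
$A = 4$
$s = \frac{3}{349}$ ($s = \frac{1}{116 + \frac{0 - 5}{3 \left(-5\right)}} = \frac{1}{116 + \frac{1}{3} \left(- \frac{1}{5}\right) \left(-5\right)} = \frac{1}{116 + \frac{1}{3}} = \frac{1}{\frac{349}{3}} = \frac{3}{349} \approx 0.008596$)
$A s = 4 \cdot \frac{3}{349} = \frac{12}{349}$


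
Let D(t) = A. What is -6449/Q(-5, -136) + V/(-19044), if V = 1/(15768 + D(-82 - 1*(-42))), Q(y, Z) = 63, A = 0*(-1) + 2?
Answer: -215198744687/2102267160 ≈ -102.37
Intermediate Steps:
A = 2 (A = 0 + 2 = 2)
D(t) = 2
V = 1/15770 (V = 1/(15768 + 2) = 1/15770 ≈ 6.3412e-5)
-6449/Q(-5, -136) + V/(-19044) = -6449/63 + (1/15770)/(-19044) = -6449*1/63 + (1/15770)*(-1/19044) = -6449/63 - 1/300323880 = -215198744687/2102267160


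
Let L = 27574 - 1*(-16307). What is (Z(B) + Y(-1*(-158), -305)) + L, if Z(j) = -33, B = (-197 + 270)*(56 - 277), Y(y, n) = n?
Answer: 43543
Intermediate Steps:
B = -16133 (B = 73*(-221) = -16133)
L = 43881 (L = 27574 + 16307 = 43881)
(Z(B) + Y(-1*(-158), -305)) + L = (-33 - 305) + 43881 = -338 + 43881 = 43543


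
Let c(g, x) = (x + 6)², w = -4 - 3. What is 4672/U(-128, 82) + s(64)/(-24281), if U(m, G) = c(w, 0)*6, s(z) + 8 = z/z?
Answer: 14180293/655587 ≈ 21.630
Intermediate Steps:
s(z) = -7 (s(z) = -8 + z/z = -8 + 1 = -7)
w = -7
c(g, x) = (6 + x)²
U(m, G) = 216 (U(m, G) = (6 + 0)²*6 = 6²*6 = 36*6 = 216)
4672/U(-128, 82) + s(64)/(-24281) = 4672/216 - 7/(-24281) = 4672*(1/216) - 7*(-1/24281) = 584/27 + 7/24281 = 14180293/655587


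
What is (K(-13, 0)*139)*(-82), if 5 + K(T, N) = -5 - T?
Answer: -34194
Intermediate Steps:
K(T, N) = -10 - T (K(T, N) = -5 + (-5 - T) = -10 - T)
(K(-13, 0)*139)*(-82) = ((-10 - 1*(-13))*139)*(-82) = ((-10 + 13)*139)*(-82) = (3*139)*(-82) = 417*(-82) = -34194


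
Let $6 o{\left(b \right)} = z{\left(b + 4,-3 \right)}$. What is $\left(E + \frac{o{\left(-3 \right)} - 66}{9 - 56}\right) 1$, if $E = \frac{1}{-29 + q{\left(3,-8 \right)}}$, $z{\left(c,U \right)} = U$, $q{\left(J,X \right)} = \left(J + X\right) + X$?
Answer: $\frac{1373}{987} \approx 1.3911$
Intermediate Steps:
$q{\left(J,X \right)} = J + 2 X$
$o{\left(b \right)} = - \frac{1}{2}$ ($o{\left(b \right)} = \frac{1}{6} \left(-3\right) = - \frac{1}{2}$)
$E = - \frac{1}{42}$ ($E = \frac{1}{-29 + \left(3 + 2 \left(-8\right)\right)} = \frac{1}{-29 + \left(3 - 16\right)} = \frac{1}{-29 - 13} = \frac{1}{-42} = - \frac{1}{42} \approx -0.02381$)
$\left(E + \frac{o{\left(-3 \right)} - 66}{9 - 56}\right) 1 = \left(- \frac{1}{42} + \frac{- \frac{1}{2} - 66}{9 - 56}\right) 1 = \left(- \frac{1}{42} - \frac{133}{2 \left(-47\right)}\right) 1 = \left(- \frac{1}{42} - - \frac{133}{94}\right) 1 = \left(- \frac{1}{42} + \frac{133}{94}\right) 1 = \frac{1373}{987} \cdot 1 = \frac{1373}{987}$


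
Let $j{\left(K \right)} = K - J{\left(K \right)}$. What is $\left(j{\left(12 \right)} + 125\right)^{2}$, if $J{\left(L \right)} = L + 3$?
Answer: $14884$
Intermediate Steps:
$J{\left(L \right)} = 3 + L$
$j{\left(K \right)} = -3$ ($j{\left(K \right)} = K - \left(3 + K\right) = -3$)
$\left(j{\left(12 \right)} + 125\right)^{2} = \left(-3 + 125\right)^{2} = 122^{2} = 14884$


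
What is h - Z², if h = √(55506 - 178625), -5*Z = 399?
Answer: -159201/25 + I*√123119 ≈ -6368.0 + 350.88*I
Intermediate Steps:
Z = -399/5 (Z = -⅕*399 = -399/5 ≈ -79.800)
h = I*√123119 (h = √(-123119) = I*√123119 ≈ 350.88*I)
h - Z² = I*√123119 - (-399/5)² = I*√123119 - 1*159201/25 = I*√123119 - 159201/25 = -159201/25 + I*√123119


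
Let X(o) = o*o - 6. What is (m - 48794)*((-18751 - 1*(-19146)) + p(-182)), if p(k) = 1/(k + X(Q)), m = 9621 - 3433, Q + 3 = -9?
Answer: -370224837/22 ≈ -1.6828e+7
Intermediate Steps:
Q = -12 (Q = -3 - 9 = -12)
m = 6188
X(o) = -6 + o² (X(o) = o² - 6 = -6 + o²)
p(k) = 1/(138 + k) (p(k) = 1/(k + (-6 + (-12)²)) = 1/(k + (-6 + 144)) = 1/(k + 138) = 1/(138 + k))
(m - 48794)*((-18751 - 1*(-19146)) + p(-182)) = (6188 - 48794)*((-18751 - 1*(-19146)) + 1/(138 - 182)) = -42606*((-18751 + 19146) + 1/(-44)) = -42606*(395 - 1/44) = -42606*17379/44 = -370224837/22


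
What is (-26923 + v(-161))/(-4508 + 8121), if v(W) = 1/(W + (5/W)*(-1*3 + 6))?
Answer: -698275089/93706768 ≈ -7.4517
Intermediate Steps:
v(W) = 1/(W + 15/W) (v(W) = 1/(W + (5/W)*(-3 + 6)) = 1/(W + (5/W)*3) = 1/(W + 15/W))
(-26923 + v(-161))/(-4508 + 8121) = (-26923 - 161/(15 + (-161)**2))/(-4508 + 8121) = (-26923 - 161/(15 + 25921))/3613 = (-26923 - 161/25936)*(1/3613) = -698275089/25936*1/3613 = -698275089/93706768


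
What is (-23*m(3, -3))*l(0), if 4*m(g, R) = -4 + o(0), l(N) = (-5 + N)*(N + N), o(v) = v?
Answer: 0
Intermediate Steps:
l(N) = 2*N*(-5 + N) (l(N) = (-5 + N)*(2*N) = 2*N*(-5 + N))
m(g, R) = -1 (m(g, R) = (-4 + 0)/4 = (¼)*(-4) = -1)
(-23*m(3, -3))*l(0) = (-23*(-1))*(2*0*(-5 + 0)) = 23*(2*0*(-5)) = 23*0 = 0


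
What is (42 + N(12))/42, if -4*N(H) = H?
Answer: 13/14 ≈ 0.92857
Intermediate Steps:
N(H) = -H/4
(42 + N(12))/42 = (42 - ¼*12)/42 = (42 - 3)/42 = (1/42)*39 = 13/14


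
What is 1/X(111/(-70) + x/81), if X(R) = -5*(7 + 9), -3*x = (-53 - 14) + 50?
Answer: -1/80 ≈ -0.012500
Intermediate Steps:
x = 17/3 (x = -((-53 - 14) + 50)/3 = -(-67 + 50)/3 = -⅓*(-17) = 17/3 ≈ 5.6667)
X(R) = -80 (X(R) = -5*16 = -80)
1/X(111/(-70) + x/81) = 1/(-80) = -1/80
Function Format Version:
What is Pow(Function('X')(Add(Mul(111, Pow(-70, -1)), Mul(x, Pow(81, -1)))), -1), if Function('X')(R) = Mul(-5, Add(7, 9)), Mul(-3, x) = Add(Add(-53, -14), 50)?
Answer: Rational(-1, 80) ≈ -0.012500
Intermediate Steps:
x = Rational(17, 3) (x = Mul(Rational(-1, 3), Add(Add(-53, -14), 50)) = Mul(Rational(-1, 3), Add(-67, 50)) = Mul(Rational(-1, 3), -17) = Rational(17, 3) ≈ 5.6667)
Function('X')(R) = -80 (Function('X')(R) = Mul(-5, 16) = -80)
Pow(Function('X')(Add(Mul(111, Pow(-70, -1)), Mul(x, Pow(81, -1)))), -1) = Pow(-80, -1) = Rational(-1, 80)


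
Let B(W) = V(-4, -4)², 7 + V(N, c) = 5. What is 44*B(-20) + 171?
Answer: 347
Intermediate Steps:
V(N, c) = -2 (V(N, c) = -7 + 5 = -2)
B(W) = 4 (B(W) = (-2)² = 4)
44*B(-20) + 171 = 44*4 + 171 = 176 + 171 = 347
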